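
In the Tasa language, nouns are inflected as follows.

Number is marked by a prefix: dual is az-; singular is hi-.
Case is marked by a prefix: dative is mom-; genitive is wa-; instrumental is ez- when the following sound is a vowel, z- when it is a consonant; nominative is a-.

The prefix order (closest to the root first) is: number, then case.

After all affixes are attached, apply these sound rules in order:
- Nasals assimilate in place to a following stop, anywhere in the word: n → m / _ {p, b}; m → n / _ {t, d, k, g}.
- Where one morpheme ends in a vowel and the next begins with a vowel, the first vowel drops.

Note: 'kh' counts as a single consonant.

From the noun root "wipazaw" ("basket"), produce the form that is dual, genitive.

wazwipazaw

Attach number dual az- → azwipazaw.
Attach case genitive wa- → waazwipazaw.
Nasal assimilation: no change.
Apply vowel deletion: waazwipazaw → wazwipazaw.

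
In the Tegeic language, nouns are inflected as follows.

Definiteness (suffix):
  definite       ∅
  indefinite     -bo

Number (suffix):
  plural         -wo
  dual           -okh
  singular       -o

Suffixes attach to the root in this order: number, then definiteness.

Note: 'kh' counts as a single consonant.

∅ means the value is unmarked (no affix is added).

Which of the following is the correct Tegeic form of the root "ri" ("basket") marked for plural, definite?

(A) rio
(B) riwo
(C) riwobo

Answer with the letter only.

Attach number plural -wo → riwo.
definiteness = definite: zero marking, form stays riwo.
So the correct form is riwo, option (B).
(C) riwobo is wrong: it uses indefinite instead of definite for definiteness.
(A) rio is wrong: it uses singular instead of plural for number.

B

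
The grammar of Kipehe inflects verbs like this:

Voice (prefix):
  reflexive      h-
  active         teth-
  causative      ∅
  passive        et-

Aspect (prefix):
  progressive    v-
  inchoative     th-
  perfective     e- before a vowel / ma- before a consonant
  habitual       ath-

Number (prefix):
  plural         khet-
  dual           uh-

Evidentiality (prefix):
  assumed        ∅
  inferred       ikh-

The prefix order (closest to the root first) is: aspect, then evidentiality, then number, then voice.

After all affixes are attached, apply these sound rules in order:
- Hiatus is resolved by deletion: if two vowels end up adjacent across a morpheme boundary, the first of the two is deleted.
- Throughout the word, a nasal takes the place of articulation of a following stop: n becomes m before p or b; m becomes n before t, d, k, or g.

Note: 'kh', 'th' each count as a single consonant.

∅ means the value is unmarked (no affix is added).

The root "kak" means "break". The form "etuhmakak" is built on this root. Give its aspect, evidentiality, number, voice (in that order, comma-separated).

Segment: et-uh-ma-kak.
aspect: e/ma- → perfective.
evidentiality: ∅ → assumed.
number: uh- → dual.
voice: et- → passive.

perfective, assumed, dual, passive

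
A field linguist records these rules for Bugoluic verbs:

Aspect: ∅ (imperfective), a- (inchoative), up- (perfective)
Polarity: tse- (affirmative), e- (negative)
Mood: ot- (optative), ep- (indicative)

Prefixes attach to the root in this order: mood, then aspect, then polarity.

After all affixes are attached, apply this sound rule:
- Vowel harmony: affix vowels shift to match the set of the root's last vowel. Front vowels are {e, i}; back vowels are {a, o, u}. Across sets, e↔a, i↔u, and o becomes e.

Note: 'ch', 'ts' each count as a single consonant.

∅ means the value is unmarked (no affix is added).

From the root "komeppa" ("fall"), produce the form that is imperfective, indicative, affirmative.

tsaapkomeppa

Attach mood indicative ep- → epkomeppa.
aspect = imperfective: zero marking, form stays epkomeppa.
Attach polarity affirmative tse- → tseepkomeppa.
Apply vowel harmony: tseepkomeppa → tsaapkomeppa.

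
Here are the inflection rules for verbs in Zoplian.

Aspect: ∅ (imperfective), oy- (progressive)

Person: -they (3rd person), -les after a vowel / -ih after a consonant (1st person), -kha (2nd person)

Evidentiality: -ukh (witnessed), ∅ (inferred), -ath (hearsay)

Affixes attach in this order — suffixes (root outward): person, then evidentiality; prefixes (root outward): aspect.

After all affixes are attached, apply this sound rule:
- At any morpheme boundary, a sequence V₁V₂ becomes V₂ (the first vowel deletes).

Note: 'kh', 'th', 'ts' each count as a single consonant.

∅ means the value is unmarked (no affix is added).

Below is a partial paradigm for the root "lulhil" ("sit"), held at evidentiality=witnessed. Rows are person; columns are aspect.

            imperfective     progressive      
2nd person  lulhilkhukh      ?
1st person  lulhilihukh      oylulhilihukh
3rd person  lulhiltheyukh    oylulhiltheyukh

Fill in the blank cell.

oylulhilkhukh

Attach person 2nd person -kha → lulhilkha.
Attach evidentiality witnessed -ukh → lulhilkhaukh.
Attach aspect progressive oy- → oylulhilkhaukh.
Apply vowel deletion: oylulhilkhaukh → oylulhilkhukh.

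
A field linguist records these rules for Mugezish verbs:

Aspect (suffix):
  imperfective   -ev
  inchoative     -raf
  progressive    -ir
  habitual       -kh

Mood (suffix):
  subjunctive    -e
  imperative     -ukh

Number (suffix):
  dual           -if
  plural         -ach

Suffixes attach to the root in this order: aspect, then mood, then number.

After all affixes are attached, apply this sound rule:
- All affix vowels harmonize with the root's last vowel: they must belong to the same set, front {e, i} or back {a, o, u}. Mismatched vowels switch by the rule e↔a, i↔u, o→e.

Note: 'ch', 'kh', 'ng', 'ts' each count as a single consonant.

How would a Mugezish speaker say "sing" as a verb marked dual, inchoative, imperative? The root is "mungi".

Attach aspect inchoative -raf → mungiraf.
Attach mood imperative -ukh → mungirafukh.
Attach number dual -if → mungirafukhif.
Apply vowel harmony: mungirafukhif → mungirefikhif.

mungirefikhif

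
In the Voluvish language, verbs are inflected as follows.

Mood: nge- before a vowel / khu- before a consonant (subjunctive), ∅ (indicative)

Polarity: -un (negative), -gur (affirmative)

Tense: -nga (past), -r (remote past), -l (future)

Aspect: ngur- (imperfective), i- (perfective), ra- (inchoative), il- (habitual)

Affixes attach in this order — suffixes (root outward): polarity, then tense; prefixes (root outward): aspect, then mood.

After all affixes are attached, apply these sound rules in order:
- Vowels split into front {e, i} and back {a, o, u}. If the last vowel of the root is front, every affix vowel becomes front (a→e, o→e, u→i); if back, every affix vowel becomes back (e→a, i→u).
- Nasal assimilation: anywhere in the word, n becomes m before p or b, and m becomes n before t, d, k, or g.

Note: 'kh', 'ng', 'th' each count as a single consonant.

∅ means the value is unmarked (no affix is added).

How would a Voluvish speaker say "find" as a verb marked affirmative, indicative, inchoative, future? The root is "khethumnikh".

rekhethumnikhgirl

Attach polarity affirmative -gur → khethumnikhgur.
Attach aspect inchoative ra- → rakhethumnikhgur.
Attach tense future -l → rakhethumnikhgurl.
mood = indicative: zero marking, form stays rakhethumnikhgurl.
Apply vowel harmony: rakhethumnikhgurl → rekhethumnikhgirl.
Nasal assimilation: no change.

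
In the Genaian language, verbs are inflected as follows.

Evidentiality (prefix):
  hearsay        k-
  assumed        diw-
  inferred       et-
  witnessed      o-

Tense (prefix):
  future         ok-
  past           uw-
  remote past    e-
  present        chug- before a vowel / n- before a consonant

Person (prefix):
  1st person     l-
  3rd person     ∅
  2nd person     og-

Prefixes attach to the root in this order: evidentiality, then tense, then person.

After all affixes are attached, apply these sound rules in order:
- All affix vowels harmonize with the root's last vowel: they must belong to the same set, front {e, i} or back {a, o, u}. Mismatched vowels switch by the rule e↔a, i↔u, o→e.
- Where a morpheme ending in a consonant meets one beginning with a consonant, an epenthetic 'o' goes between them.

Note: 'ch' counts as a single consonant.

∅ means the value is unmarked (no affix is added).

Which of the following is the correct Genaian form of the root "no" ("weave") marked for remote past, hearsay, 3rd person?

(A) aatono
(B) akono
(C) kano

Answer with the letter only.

Attach evidentiality hearsay k- → kno.
Attach tense remote past e- → ekno.
person = 3rd person: zero marking, form stays ekno.
Apply vowel harmony: ekno → akno.
Apply epenthesis: akno → akono.
So the correct form is akono, option (B).
(A) aatono is wrong: it uses inferred instead of hearsay for evidentiality.
(C) kano is wrong: it has the affixes in the wrong order.

B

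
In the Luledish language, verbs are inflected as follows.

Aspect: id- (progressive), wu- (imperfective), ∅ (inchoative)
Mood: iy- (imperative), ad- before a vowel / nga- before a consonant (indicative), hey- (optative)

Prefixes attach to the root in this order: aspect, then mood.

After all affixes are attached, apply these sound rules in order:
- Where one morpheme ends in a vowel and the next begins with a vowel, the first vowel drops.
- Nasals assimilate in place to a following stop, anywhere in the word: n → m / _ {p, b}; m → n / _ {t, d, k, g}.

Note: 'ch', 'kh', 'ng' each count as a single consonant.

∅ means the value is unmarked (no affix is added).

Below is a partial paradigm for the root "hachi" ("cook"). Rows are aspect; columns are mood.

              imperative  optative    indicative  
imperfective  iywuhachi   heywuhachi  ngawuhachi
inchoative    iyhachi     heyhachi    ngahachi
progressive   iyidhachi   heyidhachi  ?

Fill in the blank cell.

adidhachi

Attach aspect progressive id- → idhachi.
Attach mood indicative ad- (before vowel 'i') → adidhachi.
Vowel deletion: no change.
Nasal assimilation: no change.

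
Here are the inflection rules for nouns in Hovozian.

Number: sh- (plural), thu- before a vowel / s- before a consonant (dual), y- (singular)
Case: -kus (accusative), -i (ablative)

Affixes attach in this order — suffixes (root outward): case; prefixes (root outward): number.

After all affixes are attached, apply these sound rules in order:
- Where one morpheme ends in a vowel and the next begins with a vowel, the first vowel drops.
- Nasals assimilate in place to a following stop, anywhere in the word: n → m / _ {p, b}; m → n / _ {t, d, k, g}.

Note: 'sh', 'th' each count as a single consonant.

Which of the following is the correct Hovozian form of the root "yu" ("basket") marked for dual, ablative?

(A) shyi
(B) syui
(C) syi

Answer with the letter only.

C

Attach case ablative -i → yui.
Attach number dual s- (before consonant 'y') → syui.
Apply vowel deletion: syui → syi.
Nasal assimilation: no change.
So the correct form is syi, option (C).
(A) shyi is wrong: it uses plural instead of dual for number.
(B) syui is wrong: it fails to apply the sound rule(s).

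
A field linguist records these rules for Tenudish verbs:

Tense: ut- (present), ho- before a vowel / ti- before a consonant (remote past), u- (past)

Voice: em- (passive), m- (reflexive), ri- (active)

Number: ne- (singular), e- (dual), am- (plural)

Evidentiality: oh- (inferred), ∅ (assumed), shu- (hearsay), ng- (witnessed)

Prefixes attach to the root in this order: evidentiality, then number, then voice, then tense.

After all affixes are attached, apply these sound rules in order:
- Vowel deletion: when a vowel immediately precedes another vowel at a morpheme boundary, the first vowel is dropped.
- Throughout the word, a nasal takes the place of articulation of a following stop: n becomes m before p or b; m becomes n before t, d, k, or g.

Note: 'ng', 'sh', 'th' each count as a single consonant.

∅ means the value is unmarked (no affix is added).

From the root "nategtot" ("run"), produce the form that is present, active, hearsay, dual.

Attach evidentiality hearsay shu- → shunategtot.
Attach number dual e- → eshunategtot.
Attach voice active ri- → rieshunategtot.
Attach tense present ut- → utrieshunategtot.
Apply vowel deletion: utrieshunategtot → utreshunategtot.
Nasal assimilation: no change.

utreshunategtot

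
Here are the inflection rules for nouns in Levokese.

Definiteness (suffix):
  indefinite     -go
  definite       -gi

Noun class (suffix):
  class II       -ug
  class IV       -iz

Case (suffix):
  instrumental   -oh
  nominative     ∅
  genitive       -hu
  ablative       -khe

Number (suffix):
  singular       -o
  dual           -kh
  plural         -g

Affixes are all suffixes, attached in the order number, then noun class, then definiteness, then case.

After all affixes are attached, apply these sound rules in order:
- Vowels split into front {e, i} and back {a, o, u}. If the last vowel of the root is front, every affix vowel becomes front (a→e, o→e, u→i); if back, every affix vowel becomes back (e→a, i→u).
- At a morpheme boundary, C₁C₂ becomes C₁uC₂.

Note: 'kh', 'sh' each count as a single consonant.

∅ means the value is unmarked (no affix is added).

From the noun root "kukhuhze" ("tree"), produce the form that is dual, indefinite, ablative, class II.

Attach number dual -kh → kukhuhzekh.
Attach noun class class II -ug → kukhuhzekhug.
Attach definiteness indefinite -go → kukhuhzekhuggo.
Attach case ablative -khe → kukhuhzekhuggokhe.
Apply vowel harmony: kukhuhzekhuggokhe → kukhuhzekhiggekhe.
Apply epenthesis: kukhuhzekhiggekhe → kukhuhzekhigugekhe.

kukhuhzekhigugekhe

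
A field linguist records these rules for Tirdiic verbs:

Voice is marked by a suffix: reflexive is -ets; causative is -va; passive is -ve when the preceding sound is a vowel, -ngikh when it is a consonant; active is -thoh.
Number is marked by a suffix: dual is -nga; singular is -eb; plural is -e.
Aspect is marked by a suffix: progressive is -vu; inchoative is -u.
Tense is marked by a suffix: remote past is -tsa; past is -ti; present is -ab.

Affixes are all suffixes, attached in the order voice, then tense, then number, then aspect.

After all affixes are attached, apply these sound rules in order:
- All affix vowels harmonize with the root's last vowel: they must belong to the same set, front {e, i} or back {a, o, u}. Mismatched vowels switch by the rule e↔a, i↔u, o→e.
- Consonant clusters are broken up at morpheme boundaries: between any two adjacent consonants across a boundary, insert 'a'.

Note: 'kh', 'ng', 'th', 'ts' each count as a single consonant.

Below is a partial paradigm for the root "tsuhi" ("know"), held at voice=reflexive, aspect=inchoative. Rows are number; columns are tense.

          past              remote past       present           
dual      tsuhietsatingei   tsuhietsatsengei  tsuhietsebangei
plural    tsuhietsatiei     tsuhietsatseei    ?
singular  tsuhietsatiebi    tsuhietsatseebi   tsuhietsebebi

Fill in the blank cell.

Attach voice reflexive -ets → tsuhiets.
Attach tense present -ab → tsuhietsab.
Attach number plural -e → tsuhietsabe.
Attach aspect inchoative -u → tsuhietsabeu.
Apply vowel harmony: tsuhietsabeu → tsuhietsebei.
Epenthesis: no change.

tsuhietsebei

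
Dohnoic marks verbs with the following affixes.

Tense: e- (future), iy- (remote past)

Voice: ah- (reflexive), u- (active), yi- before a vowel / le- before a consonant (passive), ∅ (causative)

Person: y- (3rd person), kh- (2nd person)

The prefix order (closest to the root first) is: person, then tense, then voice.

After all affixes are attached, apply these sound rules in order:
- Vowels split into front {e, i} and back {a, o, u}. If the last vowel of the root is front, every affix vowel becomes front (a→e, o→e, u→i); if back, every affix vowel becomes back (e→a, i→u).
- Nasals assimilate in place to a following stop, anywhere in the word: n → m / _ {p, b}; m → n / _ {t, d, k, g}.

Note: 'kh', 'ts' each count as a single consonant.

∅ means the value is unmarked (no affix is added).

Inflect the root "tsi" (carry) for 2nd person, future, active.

iekhtsi

Attach person 2nd person kh- → khtsi.
Attach tense future e- → ekhtsi.
Attach voice active u- → uekhtsi.
Apply vowel harmony: uekhtsi → iekhtsi.
Nasal assimilation: no change.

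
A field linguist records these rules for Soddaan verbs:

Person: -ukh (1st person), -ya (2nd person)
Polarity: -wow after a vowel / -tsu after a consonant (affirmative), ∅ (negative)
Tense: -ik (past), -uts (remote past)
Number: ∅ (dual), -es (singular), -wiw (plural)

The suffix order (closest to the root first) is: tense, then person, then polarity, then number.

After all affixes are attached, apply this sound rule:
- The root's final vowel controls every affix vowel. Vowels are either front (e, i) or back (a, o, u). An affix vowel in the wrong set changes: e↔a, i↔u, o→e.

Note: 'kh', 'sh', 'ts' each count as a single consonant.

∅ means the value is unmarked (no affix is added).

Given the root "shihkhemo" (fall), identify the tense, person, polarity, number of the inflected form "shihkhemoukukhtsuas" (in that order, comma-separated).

Segment: shihkhemo-ik-ukh-tsu-es.
tense: -ik → past.
person: -ukh → 1st person.
polarity: -wow/tsu → affirmative.
number: -es → singular.

past, 1st person, affirmative, singular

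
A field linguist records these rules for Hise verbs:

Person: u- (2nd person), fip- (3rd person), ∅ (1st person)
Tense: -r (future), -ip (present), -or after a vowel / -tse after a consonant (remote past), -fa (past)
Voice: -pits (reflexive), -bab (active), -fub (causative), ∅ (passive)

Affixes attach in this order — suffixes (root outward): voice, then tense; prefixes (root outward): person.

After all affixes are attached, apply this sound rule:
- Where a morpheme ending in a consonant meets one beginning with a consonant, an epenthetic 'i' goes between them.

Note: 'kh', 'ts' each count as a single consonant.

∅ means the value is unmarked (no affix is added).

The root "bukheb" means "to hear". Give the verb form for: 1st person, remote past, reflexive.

person = 1st person: zero marking, form stays bukheb.
Attach voice reflexive -pits → bukhebpits.
Attach tense remote past -tse (after consonant 'ts') → bukhebpitstse.
Apply epenthesis: bukhebpitstse → bukhebipitsitse.

bukhebipitsitse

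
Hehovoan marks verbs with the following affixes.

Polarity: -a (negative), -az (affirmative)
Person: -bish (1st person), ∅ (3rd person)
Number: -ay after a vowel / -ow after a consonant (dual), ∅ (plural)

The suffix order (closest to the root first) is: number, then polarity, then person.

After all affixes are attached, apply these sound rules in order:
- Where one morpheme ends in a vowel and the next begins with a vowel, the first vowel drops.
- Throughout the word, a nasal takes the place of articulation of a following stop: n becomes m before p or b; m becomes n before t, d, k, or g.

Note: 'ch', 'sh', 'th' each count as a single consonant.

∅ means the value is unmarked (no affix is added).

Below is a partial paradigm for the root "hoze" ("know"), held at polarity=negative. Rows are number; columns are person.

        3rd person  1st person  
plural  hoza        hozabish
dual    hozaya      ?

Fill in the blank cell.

hozayabish

Attach number dual -ay (after vowel 'e') → hozeay.
Attach polarity negative -a → hozeaya.
Attach person 1st person -bish → hozeayabish.
Apply vowel deletion: hozeayabish → hozayabish.
Nasal assimilation: no change.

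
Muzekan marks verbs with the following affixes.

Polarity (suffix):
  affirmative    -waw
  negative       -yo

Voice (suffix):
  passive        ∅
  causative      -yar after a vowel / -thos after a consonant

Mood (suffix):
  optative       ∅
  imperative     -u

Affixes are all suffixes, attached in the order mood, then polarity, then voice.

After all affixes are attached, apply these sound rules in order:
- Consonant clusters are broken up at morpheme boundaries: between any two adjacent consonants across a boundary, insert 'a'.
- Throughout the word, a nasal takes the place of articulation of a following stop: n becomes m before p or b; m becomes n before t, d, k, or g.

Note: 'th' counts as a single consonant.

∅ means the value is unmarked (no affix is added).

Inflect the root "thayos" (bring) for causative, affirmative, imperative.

Attach mood imperative -u → thayosu.
Attach polarity affirmative -waw → thayosuwaw.
Attach voice causative -thos (after consonant 'w') → thayosuwawthos.
Apply epenthesis: thayosuwawthos → thayosuwawathos.
Nasal assimilation: no change.

thayosuwawathos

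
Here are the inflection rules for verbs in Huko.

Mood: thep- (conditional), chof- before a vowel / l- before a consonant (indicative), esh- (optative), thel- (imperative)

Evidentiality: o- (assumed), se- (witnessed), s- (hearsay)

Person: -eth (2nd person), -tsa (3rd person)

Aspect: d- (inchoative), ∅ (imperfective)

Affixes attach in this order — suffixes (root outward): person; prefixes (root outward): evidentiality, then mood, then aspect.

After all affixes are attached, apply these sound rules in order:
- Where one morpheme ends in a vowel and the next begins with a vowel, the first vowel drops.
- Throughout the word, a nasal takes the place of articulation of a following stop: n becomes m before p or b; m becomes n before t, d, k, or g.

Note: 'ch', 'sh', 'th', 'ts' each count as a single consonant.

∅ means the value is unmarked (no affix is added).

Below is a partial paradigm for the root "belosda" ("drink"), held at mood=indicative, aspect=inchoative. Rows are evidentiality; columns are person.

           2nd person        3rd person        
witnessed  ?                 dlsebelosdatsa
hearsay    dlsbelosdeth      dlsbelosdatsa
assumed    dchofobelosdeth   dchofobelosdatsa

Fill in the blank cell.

dlsebelosdeth

Attach evidentiality witnessed se- → sebelosda.
Attach mood indicative l- (before consonant 's') → lsebelosda.
Attach person 2nd person -eth → lsebelosdaeth.
Attach aspect inchoative d- → dlsebelosdaeth.
Apply vowel deletion: dlsebelosdaeth → dlsebelosdeth.
Nasal assimilation: no change.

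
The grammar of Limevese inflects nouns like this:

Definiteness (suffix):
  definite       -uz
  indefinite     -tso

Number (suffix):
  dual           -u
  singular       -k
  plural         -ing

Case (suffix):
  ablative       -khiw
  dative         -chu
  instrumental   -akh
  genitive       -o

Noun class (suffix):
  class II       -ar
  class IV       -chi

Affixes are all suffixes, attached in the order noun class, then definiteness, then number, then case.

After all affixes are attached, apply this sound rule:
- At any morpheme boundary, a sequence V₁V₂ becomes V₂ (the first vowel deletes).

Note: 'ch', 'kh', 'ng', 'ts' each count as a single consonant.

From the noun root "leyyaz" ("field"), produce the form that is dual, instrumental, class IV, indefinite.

Attach noun class class IV -chi → leyyazchi.
Attach definiteness indefinite -tso → leyyazchitso.
Attach number dual -u → leyyazchitsou.
Attach case instrumental -akh → leyyazchitsouakh.
Apply vowel deletion: leyyazchitsouakh → leyyazchitsakh.

leyyazchitsakh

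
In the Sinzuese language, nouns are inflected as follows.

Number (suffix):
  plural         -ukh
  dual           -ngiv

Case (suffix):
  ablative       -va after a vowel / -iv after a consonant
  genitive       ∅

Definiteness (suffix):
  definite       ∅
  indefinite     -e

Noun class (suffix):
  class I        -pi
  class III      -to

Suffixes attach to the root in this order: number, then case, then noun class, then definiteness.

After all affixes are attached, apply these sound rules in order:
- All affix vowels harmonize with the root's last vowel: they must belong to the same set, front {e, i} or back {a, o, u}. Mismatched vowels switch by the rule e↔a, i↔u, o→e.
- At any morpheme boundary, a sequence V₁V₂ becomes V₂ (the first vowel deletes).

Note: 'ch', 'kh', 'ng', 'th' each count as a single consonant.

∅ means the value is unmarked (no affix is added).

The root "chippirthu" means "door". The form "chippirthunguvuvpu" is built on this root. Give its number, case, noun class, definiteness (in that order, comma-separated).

dual, ablative, class I, definite

Segment: chippirthu-ngiv-iv-pi.
number: -ngiv → dual.
case: -va/iv → ablative.
noun class: -pi → class I.
definiteness: ∅ → definite.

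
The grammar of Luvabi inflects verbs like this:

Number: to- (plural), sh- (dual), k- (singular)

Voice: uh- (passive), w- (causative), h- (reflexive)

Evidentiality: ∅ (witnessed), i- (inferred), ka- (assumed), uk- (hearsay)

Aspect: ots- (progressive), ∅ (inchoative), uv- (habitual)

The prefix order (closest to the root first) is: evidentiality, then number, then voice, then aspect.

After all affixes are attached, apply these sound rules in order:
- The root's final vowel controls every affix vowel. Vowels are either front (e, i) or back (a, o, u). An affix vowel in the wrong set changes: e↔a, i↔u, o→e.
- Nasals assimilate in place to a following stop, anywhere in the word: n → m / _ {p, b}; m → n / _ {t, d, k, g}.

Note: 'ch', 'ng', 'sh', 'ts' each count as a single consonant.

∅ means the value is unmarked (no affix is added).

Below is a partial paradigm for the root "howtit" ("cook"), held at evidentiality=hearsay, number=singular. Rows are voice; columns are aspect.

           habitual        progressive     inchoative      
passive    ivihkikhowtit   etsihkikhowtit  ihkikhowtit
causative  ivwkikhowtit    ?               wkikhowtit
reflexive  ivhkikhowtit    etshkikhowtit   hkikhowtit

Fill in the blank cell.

Attach evidentiality hearsay uk- → ukhowtit.
Attach number singular k- → kukhowtit.
Attach voice causative w- → wkukhowtit.
Attach aspect progressive ots- → otswkukhowtit.
Apply vowel harmony: otswkukhowtit → etswkikhowtit.
Nasal assimilation: no change.

etswkikhowtit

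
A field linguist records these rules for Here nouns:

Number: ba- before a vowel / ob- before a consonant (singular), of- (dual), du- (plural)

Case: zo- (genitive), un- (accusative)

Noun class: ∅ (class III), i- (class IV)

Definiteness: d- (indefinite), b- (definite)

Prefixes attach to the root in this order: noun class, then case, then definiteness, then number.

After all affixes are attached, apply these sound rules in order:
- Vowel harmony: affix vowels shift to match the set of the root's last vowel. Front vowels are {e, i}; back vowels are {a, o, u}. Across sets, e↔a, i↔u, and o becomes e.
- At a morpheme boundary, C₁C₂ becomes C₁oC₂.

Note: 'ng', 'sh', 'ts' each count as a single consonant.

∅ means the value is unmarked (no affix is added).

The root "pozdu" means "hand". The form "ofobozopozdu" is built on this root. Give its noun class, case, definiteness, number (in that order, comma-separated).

class III, genitive, definite, dual

Segment: of-b-zo-pozdu.
noun class: ∅ → class III.
case: zo- → genitive.
definiteness: b- → definite.
number: of- → dual.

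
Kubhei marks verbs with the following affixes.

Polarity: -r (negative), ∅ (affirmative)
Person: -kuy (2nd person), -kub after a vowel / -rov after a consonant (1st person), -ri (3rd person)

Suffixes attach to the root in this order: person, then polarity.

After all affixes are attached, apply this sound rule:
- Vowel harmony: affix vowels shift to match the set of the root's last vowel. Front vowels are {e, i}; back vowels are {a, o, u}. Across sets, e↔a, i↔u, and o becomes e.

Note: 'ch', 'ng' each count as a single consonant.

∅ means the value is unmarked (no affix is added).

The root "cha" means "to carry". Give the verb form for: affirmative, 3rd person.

Attach person 3rd person -ri → chari.
polarity = affirmative: zero marking, form stays chari.
Apply vowel harmony: chari → charu.

charu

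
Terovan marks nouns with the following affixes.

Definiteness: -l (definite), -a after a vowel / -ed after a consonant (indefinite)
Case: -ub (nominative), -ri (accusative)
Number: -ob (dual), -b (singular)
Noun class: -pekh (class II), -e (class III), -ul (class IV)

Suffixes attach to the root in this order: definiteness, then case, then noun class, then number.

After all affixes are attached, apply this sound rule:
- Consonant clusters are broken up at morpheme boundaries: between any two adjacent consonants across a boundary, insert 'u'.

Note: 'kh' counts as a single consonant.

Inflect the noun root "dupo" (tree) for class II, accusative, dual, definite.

Attach definiteness definite -l → dupol.
Attach case accusative -ri → dupolri.
Attach noun class class II -pekh → dupolripekh.
Attach number dual -ob → dupolripekhob.
Apply epenthesis: dupolripekhob → dupoluripekhob.

dupoluripekhob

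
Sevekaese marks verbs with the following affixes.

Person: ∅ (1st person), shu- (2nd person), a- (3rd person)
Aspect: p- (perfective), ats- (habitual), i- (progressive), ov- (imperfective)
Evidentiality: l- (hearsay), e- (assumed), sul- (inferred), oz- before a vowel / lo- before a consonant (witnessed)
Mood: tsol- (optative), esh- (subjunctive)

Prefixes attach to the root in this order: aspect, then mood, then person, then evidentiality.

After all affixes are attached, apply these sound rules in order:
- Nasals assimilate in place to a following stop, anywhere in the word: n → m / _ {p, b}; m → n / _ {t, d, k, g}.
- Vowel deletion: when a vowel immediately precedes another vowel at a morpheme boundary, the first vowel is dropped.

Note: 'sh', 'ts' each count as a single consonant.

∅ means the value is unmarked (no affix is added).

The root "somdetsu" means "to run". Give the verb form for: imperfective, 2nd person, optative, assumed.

eshutsolovsondetsu

Attach aspect imperfective ov- → ovsomdetsu.
Attach mood optative tsol- → tsolovsomdetsu.
Attach person 2nd person shu- → shutsolovsomdetsu.
Attach evidentiality assumed e- → eshutsolovsomdetsu.
Apply nasal assimilation: eshutsolovsomdetsu → eshutsolovsondetsu.
Vowel deletion: no change.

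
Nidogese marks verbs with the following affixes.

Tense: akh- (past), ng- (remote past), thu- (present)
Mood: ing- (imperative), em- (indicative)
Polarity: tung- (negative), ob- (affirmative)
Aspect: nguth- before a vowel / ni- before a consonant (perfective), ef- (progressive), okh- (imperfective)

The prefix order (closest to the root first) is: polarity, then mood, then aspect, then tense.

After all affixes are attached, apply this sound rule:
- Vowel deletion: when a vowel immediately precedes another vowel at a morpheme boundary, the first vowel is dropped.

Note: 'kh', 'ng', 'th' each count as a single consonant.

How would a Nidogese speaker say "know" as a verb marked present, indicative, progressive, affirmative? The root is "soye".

thefemobsoye

Attach polarity affirmative ob- → obsoye.
Attach mood indicative em- → emobsoye.
Attach aspect progressive ef- → efemobsoye.
Attach tense present thu- → thuefemobsoye.
Apply vowel deletion: thuefemobsoye → thefemobsoye.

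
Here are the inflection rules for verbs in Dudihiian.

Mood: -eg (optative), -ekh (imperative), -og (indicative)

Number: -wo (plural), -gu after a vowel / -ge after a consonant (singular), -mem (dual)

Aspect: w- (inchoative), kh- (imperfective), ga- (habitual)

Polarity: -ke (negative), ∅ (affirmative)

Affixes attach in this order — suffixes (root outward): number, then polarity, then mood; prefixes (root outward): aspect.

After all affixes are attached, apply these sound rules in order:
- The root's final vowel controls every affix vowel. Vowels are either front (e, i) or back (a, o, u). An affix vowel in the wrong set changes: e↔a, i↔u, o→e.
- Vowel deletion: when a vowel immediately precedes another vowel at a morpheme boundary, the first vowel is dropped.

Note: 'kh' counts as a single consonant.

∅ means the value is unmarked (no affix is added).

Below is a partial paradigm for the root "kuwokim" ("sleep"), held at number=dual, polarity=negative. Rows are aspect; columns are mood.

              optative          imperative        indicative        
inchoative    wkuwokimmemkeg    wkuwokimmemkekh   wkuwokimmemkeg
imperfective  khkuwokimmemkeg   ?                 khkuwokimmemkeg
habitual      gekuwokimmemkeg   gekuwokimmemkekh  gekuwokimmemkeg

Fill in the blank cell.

Attach number dual -mem → kuwokimmem.
Attach polarity negative -ke → kuwokimmemke.
Attach aspect imperfective kh- → khkuwokimmemke.
Attach mood imperative -ekh → khkuwokimmemkeekh.
Vowel harmony: no change.
Apply vowel deletion: khkuwokimmemkeekh → khkuwokimmemkekh.

khkuwokimmemkekh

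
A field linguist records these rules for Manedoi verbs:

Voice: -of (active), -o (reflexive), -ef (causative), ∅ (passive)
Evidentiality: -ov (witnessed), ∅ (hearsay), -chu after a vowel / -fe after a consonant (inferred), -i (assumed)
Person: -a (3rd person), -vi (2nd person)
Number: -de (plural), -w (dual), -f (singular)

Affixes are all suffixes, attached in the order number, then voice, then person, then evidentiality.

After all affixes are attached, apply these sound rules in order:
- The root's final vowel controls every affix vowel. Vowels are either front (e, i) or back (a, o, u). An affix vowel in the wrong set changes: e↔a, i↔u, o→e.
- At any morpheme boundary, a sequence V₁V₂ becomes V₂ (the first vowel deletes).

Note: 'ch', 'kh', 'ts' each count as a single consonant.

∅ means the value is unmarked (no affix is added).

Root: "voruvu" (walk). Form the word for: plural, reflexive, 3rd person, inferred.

voruvudachu

Attach number plural -de → voruvude.
Attach voice reflexive -o → voruvudeo.
Attach person 3rd person -a → voruvudeoa.
Attach evidentiality inferred -chu (after vowel 'a') → voruvudeoachu.
Apply vowel harmony: voruvudeoachu → voruvudaoachu.
Apply vowel deletion: voruvudaoachu → voruvudachu.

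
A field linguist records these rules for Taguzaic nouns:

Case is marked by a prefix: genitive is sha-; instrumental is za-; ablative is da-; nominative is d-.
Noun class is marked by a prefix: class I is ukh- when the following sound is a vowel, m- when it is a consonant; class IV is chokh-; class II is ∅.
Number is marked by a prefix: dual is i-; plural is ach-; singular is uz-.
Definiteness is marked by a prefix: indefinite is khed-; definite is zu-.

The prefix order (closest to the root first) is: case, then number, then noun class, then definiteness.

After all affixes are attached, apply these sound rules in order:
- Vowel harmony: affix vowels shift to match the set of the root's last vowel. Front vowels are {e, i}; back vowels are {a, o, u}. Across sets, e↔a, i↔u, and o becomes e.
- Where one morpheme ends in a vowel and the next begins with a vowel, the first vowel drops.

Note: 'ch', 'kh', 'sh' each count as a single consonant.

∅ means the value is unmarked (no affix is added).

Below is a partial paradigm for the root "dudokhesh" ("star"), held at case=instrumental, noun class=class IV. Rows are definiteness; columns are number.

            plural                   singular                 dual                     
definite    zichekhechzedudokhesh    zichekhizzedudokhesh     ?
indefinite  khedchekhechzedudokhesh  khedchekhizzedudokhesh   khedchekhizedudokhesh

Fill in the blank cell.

zichekhizedudokhesh

Attach case instrumental za- → zadudokhesh.
Attach number dual i- → izadudokhesh.
Attach noun class class IV chokh- → chokhizadudokhesh.
Attach definiteness definite zu- → zuchokhizadudokhesh.
Apply vowel harmony: zuchokhizadudokhesh → zichekhizedudokhesh.
Vowel deletion: no change.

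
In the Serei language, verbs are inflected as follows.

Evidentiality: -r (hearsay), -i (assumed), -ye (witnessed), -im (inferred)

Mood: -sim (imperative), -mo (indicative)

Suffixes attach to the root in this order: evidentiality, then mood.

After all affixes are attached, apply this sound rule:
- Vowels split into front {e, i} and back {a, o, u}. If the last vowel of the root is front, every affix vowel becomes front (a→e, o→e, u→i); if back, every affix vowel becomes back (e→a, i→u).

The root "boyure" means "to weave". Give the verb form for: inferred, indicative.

boyureimme

Attach evidentiality inferred -im → boyureim.
Attach mood indicative -mo → boyureimmo.
Apply vowel harmony: boyureimmo → boyureimme.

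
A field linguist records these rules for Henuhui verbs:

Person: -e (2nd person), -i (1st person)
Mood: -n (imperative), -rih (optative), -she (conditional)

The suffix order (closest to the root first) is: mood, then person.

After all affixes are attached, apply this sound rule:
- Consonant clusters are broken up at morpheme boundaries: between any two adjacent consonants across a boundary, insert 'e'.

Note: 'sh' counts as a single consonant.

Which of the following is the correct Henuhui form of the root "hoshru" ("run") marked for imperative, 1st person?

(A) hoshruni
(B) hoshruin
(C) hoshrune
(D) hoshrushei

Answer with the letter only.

A

Attach mood imperative -n → hoshrun.
Attach person 1st person -i → hoshruni.
Epenthesis: no change.
So the correct form is hoshruni, option (A).
(B) hoshruin is wrong: it has the affixes in the wrong order.
(D) hoshrushei is wrong: it uses conditional instead of imperative for mood.
(C) hoshrune is wrong: it uses 2nd person instead of 1st person for person.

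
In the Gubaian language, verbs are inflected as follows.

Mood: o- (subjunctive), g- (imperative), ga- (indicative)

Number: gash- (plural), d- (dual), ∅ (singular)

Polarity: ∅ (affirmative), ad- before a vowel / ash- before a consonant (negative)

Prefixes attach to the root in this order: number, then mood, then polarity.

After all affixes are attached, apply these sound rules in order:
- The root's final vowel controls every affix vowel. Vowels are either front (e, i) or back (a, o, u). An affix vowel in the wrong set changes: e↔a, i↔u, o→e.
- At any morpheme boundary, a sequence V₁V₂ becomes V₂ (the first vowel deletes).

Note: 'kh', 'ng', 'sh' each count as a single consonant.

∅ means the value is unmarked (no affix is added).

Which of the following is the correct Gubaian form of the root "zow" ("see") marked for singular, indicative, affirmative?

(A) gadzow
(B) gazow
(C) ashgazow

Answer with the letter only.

number = singular: zero marking, form stays zow.
Attach mood indicative ga- → gazow.
polarity = affirmative: zero marking, form stays gazow.
Vowel harmony: no change.
Vowel deletion: no change.
So the correct form is gazow, option (B).
(A) gadzow is wrong: it uses dual instead of singular for number.
(C) ashgazow is wrong: it uses negative instead of affirmative for polarity.

B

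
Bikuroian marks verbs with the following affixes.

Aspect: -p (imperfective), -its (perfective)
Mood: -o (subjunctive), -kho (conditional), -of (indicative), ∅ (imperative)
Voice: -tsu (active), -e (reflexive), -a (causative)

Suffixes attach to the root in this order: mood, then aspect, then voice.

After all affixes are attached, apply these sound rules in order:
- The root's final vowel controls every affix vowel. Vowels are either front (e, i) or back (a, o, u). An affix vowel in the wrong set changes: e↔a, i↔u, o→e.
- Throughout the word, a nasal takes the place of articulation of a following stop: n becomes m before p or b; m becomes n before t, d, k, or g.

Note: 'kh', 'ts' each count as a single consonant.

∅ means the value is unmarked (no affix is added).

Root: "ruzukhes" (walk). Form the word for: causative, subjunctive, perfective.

Attach mood subjunctive -o → ruzukheso.
Attach aspect perfective -its → ruzukhesoits.
Attach voice causative -a → ruzukhesoitsa.
Apply vowel harmony: ruzukhesoitsa → ruzukheseitse.
Nasal assimilation: no change.

ruzukheseitse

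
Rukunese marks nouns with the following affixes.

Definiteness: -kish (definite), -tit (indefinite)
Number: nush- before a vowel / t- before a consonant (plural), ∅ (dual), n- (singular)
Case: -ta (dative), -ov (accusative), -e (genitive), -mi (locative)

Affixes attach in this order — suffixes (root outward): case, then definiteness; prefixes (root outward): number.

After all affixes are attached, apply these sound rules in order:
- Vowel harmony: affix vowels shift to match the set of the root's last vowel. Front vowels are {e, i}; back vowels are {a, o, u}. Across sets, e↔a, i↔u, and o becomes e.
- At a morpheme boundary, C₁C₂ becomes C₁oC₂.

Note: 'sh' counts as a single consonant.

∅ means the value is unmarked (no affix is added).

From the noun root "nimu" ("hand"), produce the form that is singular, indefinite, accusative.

Attach case accusative -ov → nimuov.
Attach number singular n- → nnimuov.
Attach definiteness indefinite -tit → nnimuovtit.
Apply vowel harmony: nnimuovtit → nnimuovtut.
Apply epenthesis: nnimuovtut → nonimuovotut.

nonimuovotut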